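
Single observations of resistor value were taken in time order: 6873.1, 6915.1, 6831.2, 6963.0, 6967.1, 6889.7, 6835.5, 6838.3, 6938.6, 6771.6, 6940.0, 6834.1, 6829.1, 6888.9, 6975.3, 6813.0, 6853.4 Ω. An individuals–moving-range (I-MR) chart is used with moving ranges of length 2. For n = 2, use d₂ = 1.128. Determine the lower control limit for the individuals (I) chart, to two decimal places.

6665.11

X̄ = (6873.1 + 6915.1 + 6831.2 + 6963.0 + 6967.1 + 6889.7 + 6835.5 + 6838.3 + 6938.6 + 6771.6 + 6940.0 + 6834.1 + 6829.1 + 6888.9 + 6975.3 + 6813.0 + 6853.4) / 17 = 6879.8235
Moving ranges: 42.0, 83.9, 131.8, 4.1, 77.4, 54.2, 2.8, 100.3, 167.0, 168.4, 105.9, 5.0, 59.8, 86.4, 162.3, 40.4; M̄R̄ = 1291.7000 / 16 = 80.7313
LCL = X̄ − 3·M̄R̄/d₂ = 6879.8235 − 3 × 80.7313 / 1.128 = 6665.1128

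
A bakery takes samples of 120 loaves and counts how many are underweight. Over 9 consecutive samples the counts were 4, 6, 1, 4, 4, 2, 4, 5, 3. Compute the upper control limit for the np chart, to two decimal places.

9.32

p̄ = Σdᵢ / (k·n) = 33 / (9 × 120) = 0.03056
UCL = np̄ + 3·√(np̄(1−p̄)) = 3.6667 + 3 × √(3.6667×0.96944) = 3.6667 + 3 × 1.8854 = 9.3228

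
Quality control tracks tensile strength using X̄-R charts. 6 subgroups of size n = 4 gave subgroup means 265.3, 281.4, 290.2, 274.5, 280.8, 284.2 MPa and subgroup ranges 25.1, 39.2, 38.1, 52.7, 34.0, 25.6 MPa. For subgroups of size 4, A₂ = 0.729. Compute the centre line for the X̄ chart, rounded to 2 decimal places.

279.40

X̄̄ = (265.3 + 281.4 + 290.2 + 274.5 + 280.8 + 284.2) / 6 = 1676.4000 / 6 = 279.4000
CL = X̄̄ = 279.4000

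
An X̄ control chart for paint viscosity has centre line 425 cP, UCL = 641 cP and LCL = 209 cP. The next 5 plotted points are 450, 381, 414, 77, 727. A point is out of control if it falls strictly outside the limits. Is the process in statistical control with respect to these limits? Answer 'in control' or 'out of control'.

out of control

Compare each point to [209, 641]: sample 4 = 77 < LCL; sample 5 = 727 > UCL.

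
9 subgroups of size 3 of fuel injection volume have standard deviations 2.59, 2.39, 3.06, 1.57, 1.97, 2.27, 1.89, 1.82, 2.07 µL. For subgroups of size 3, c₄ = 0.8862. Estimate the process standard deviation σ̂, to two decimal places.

s̄ = (2.59 + 2.39 + 3.06 + 1.57 + 1.97 + 2.27 + 1.89 + 1.82 + 2.07) / 9 = 2.1811
σ̂ = s̄ / c₄ = 2.1811 / 0.8862 = 2.4612

2.46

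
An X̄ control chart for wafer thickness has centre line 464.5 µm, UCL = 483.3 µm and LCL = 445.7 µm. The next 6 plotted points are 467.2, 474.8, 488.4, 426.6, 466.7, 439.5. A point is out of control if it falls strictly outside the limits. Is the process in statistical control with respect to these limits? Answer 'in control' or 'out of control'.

out of control

Compare each point to [445.7, 483.3]: sample 3 = 488.4 > UCL; sample 4 = 426.6 < LCL; sample 6 = 439.5 < LCL.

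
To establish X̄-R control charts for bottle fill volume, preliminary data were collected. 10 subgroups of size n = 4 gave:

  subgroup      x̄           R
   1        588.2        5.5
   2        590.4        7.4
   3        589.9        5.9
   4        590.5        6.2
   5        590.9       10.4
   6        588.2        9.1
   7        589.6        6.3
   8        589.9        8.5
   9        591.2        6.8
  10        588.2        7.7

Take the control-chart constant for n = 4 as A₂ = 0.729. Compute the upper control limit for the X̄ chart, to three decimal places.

595.080

X̄̄ = (588.2 + 590.4 + 589.9 + 590.5 + 590.9 + 588.2 + 589.6 + 589.9 + 591.2 + 588.2) / 10 = 5897.0000 / 10 = 589.7000
R̄ = (5.5 + 7.4 + 5.9 + 6.2 + 10.4 + 9.1 + 6.3 + 8.5 + 6.8 + 7.7) / 10 = 73.8000 / 10 = 7.3800
UCL = X̄̄ + A₂·R̄ = 589.7000 + 0.729 × 7.3800 = 595.0800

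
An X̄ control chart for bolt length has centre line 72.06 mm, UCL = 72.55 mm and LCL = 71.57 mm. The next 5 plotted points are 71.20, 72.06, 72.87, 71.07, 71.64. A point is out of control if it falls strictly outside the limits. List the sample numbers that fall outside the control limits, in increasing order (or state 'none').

1, 3, 4

Compare each point to [71.57, 72.55]: sample 1 = 71.20 < LCL; sample 3 = 72.87 > UCL; sample 4 = 71.07 < LCL.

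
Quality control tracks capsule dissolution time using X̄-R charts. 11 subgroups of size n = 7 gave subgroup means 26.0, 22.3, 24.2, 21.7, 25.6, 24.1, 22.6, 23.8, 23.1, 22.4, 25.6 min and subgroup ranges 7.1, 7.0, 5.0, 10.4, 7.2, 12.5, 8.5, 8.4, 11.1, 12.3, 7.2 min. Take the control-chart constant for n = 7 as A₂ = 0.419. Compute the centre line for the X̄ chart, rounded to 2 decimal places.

X̄̄ = (26.0 + 22.3 + 24.2 + 21.7 + 25.6 + 24.1 + 22.6 + 23.8 + 23.1 + 22.4 + 25.6) / 11 = 261.4000 / 11 = 23.7636
CL = X̄̄ = 23.7636

23.76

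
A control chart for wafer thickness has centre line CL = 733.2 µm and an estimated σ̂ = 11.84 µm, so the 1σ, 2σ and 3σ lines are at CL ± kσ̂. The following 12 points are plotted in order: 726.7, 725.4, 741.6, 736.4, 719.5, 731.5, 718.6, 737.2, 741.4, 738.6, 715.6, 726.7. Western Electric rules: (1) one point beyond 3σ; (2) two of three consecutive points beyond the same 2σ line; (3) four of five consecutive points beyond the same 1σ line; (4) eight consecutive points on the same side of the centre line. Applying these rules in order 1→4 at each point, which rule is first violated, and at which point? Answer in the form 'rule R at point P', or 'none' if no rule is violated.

Zone of each point (C = within 1σ̂, B = 1σ̂–2σ̂, A = 2σ̂–3σ̂, * = beyond 3σ̂; sign = side of CL): 1:-C, 2:-C, 3:+C, 4:+C, 5:-B, 6:-C, 7:-B, 8:+C, 9:+C, 10:+C, 11:-B, 12:-C
No rule fires across all 12 points.

none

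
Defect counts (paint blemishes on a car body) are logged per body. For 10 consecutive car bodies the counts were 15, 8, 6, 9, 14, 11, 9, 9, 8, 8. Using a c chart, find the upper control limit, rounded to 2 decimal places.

c̄ = (15 + 8 + 6 + 9 + 14 + 11 + 9 + 9 + 8 + 8) / 10 = 97 / 10 = 9.7000
UCL = c̄ + 3√c̄ = 9.7000 + 3 × √9.7000 = 9.7000 + 3 × 3.1145 = 19.0434

19.04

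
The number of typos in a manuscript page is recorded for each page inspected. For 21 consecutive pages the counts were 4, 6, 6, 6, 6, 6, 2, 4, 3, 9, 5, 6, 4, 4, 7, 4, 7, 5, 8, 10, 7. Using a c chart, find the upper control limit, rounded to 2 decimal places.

12.81

c̄ = (4 + 6 + 6 + 6 + 6 + 6 + 2 + 4 + 3 + 9 + 5 + 6 + 4 + 4 + 7 + 4 + 7 + 5 + 8 + 10 + 7) / 21 = 119 / 21 = 5.6667
UCL = c̄ + 3√c̄ = 5.6667 + 3 × √5.6667 = 5.6667 + 3 × 2.3805 = 12.8081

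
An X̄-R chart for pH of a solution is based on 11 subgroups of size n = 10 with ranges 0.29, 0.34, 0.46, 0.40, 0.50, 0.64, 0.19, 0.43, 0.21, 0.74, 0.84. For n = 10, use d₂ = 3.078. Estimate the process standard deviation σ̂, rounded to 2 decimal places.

0.15

R̄ = (0.29 + 0.34 + 0.46 + 0.40 + 0.50 + 0.64 + 0.19 + 0.43 + 0.21 + 0.74 + 0.84) / 11 = 0.4582
σ̂ = R̄ / d₂ = 0.4582 / 3.078 = 0.1489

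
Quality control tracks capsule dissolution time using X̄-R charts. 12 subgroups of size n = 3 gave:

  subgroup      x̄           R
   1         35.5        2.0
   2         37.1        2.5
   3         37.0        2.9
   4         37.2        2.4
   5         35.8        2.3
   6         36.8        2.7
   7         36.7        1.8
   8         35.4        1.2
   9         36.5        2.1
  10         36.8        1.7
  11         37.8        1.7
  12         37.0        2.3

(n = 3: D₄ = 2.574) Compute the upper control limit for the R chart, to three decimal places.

R̄ = (2.0 + 2.5 + 2.9 + 2.4 + 2.3 + 2.7 + 1.8 + 1.2 + 2.1 + 1.7 + 1.7 + 2.3) / 12 = 25.6000 / 12 = 2.1333
UCL_R = D₄·R̄ = 2.574 × 2.1333 = 5.4912

5.491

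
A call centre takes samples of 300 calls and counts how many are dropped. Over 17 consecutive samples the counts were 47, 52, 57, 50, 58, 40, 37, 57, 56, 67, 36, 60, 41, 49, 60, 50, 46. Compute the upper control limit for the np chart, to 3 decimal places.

p̄ = Σdᵢ / (k·n) = 863 / (17 × 300) = 0.16922
UCL = np̄ + 3·√(np̄(1−p̄)) = 50.7647 + 3 × √(50.7647×0.83078) = 50.7647 + 3 × 6.4942 = 70.2473

70.247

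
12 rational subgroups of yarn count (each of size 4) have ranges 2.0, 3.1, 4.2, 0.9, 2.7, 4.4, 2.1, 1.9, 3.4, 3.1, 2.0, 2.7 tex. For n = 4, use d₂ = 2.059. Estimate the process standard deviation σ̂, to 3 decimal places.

R̄ = (2.0 + 3.1 + 4.2 + 0.9 + 2.7 + 4.4 + 2.1 + 1.9 + 3.4 + 3.1 + 2.0 + 2.7) / 12 = 2.7083
σ̂ = R̄ / d₂ = 2.7083 / 2.059 = 1.3154

1.315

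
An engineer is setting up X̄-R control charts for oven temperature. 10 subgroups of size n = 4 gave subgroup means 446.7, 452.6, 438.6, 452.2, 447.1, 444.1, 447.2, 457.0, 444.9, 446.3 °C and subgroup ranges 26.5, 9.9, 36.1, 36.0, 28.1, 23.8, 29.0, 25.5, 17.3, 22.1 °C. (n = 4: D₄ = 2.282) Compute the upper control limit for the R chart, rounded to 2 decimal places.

R̄ = (26.5 + 9.9 + 36.1 + 36.0 + 28.1 + 23.8 + 29.0 + 25.5 + 17.3 + 22.1) / 10 = 254.3000 / 10 = 25.4300
UCL_R = D₄·R̄ = 2.282 × 25.4300 = 58.0313

58.03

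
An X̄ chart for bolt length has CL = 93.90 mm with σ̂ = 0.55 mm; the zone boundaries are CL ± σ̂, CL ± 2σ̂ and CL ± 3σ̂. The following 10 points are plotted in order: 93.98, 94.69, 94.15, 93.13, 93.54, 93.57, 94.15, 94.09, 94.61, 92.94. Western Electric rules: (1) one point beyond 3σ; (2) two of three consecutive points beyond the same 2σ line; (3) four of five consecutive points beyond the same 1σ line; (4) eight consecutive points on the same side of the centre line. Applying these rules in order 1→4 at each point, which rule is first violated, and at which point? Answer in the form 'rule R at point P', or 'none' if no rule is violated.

Zone of each point (C = within 1σ̂, B = 1σ̂–2σ̂, A = 2σ̂–3σ̂, * = beyond 3σ̂; sign = side of CL): 1:+C, 2:+B, 3:+C, 4:-B, 5:-C, 6:-C, 7:+C, 8:+C, 9:+B, 10:-B
No rule fires across all 10 points.

none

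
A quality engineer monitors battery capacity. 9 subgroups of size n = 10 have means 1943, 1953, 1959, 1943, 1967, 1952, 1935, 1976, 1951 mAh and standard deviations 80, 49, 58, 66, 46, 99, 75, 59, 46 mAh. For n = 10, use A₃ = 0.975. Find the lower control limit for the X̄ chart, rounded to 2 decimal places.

X̄̄ = (1943 + 1953 + 1959 + 1943 + 1967 + 1952 + 1935 + 1976 + 1951) / 9 = 1953.2222
s̄ = (80 + 49 + 58 + 66 + 46 + 99 + 75 + 59 + 46) / 9 = 64.2222
LCL = X̄̄ − A₃·s̄ = 1953.2222 − 0.975 × 64.2222 = 1890.6056

1890.61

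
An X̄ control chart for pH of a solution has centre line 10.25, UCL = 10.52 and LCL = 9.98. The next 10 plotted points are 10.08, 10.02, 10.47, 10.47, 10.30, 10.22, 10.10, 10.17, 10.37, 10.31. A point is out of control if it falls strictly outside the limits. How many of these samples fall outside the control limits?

0

All 10 points lie within [9.98, 10.52].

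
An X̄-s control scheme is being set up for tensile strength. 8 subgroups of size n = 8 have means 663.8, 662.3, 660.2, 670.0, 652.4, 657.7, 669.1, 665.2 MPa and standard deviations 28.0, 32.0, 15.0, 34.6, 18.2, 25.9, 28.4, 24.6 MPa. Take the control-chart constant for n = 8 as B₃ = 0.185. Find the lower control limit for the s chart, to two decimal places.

s̄ = (28.0 + 32.0 + 15.0 + 34.6 + 18.2 + 25.9 + 28.4 + 24.6) / 8 = 25.8375
LCL_s = B₃·s̄ = 0.185 × 25.8375 = 4.7799

4.78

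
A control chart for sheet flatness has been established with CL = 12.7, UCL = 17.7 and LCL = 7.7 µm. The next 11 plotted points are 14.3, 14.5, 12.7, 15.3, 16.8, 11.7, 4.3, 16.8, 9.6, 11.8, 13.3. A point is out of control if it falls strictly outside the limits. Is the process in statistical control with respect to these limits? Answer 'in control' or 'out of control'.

out of control

Compare each point to [7.7, 17.7]: sample 7 = 4.3 < LCL.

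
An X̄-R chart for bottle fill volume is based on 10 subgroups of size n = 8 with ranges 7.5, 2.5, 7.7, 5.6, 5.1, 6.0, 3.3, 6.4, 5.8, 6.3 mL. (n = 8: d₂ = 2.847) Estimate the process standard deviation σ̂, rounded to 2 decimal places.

1.97

R̄ = (7.5 + 2.5 + 7.7 + 5.6 + 5.1 + 6.0 + 3.3 + 6.4 + 5.8 + 6.3) / 10 = 5.6200
σ̂ = R̄ / d₂ = 5.6200 / 2.847 = 1.9740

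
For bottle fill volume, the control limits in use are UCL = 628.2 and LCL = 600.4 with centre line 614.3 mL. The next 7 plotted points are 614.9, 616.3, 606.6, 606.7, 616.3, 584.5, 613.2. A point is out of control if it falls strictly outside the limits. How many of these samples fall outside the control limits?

Compare each point to [600.4, 628.2]: sample 6 = 584.5 < LCL.

1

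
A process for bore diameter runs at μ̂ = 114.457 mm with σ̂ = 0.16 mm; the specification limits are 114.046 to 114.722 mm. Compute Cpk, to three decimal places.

0.552

Cpu = (USL − μ̂) / (3σ̂) = (114.722 − 114.457) / (3 × 0.16) = 0.5521; Cpl = (μ̂ − LSL) / (3σ̂) = (114.457 − 114.046) / (3 × 0.16) = 0.8562; Cpk = min(Cpu, Cpl) = 0.5521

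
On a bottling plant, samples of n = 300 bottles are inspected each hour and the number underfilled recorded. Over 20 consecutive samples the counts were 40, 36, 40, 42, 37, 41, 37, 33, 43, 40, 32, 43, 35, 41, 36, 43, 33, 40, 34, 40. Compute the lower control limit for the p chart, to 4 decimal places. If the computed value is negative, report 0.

p̄ = Σdᵢ / (k·n) = 766 / (20 × 300) = 0.12767
LCL = p̄ − 3·√(p̄(1−p̄)/n) = 0.12767 − 3 × 0.01927 = 0.06986

0.0699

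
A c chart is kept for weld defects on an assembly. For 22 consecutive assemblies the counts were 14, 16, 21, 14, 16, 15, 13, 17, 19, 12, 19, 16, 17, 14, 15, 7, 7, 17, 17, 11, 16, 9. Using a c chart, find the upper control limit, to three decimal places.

c̄ = (14 + 16 + 21 + 14 + 16 + 15 + 13 + 17 + 19 + 12 + 19 + 16 + 17 + 14 + 15 + 7 + 7 + 17 + 17 + 11 + 16 + 9) / 22 = 322 / 22 = 14.6364
UCL = c̄ + 3√c̄ = 14.6364 + 3 × √14.6364 = 14.6364 + 3 × 3.8258 = 26.1136

26.114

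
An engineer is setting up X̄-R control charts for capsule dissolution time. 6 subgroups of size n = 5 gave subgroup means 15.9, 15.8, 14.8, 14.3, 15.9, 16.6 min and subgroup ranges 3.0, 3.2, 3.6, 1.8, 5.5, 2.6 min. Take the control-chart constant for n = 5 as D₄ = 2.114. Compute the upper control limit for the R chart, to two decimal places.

R̄ = (3.0 + 3.2 + 3.6 + 1.8 + 5.5 + 2.6) / 6 = 19.7000 / 6 = 3.2833
UCL_R = D₄·R̄ = 2.114 × 3.2833 = 6.9410

6.94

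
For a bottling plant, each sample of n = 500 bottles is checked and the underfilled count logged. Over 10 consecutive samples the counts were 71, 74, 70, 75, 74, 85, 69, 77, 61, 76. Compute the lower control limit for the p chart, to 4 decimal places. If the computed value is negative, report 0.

p̄ = Σdᵢ / (k·n) = 732 / (10 × 500) = 0.14640
LCL = p̄ − 3·√(p̄(1−p̄)/n) = 0.14640 − 3 × 0.01581 = 0.09897

0.0990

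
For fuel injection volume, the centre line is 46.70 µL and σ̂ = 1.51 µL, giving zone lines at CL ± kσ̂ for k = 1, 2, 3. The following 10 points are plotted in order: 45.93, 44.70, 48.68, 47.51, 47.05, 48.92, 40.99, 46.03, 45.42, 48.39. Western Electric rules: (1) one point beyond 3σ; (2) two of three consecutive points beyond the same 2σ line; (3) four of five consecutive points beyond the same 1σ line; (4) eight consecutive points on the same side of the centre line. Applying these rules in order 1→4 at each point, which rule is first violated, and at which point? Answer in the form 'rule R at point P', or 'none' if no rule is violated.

Zone of each point (C = within 1σ̂, B = 1σ̂–2σ̂, A = 2σ̂–3σ̂, * = beyond 3σ̂; sign = side of CL): 1:-C, 2:-B, 3:+B, 4:+C, 5:+C, 6:+B, 7:-*, 8:-C, 9:-C, 10:+B
Rule 1 (one point beyond the 3σ limits) is satisfied at point 7.

rule 1 at point 7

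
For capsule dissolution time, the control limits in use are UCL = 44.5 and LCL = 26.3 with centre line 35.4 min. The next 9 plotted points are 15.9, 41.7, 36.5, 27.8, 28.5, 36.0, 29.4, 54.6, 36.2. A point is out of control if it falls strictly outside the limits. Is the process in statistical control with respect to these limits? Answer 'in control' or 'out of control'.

out of control

Compare each point to [26.3, 44.5]: sample 1 = 15.9 < LCL; sample 8 = 54.6 > UCL.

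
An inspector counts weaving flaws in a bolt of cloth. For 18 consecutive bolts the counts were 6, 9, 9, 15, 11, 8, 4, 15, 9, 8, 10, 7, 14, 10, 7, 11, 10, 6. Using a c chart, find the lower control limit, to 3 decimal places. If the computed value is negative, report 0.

0.197

c̄ = (6 + 9 + 9 + 15 + 11 + 8 + 4 + 15 + 9 + 8 + 10 + 7 + 14 + 10 + 7 + 11 + 10 + 6) / 18 = 169 / 18 = 9.3889
LCL = c̄ − 3√c̄ = 9.3889 − 3 × 3.0641 = 0.1965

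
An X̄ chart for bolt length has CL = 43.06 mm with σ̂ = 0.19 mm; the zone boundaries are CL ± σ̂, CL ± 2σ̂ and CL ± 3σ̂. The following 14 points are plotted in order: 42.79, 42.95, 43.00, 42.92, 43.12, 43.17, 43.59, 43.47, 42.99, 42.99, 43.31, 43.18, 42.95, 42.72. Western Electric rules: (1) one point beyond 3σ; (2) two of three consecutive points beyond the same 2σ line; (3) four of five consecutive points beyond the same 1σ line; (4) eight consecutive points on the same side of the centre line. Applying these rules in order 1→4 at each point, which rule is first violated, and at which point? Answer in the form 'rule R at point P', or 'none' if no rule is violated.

Zone of each point (C = within 1σ̂, B = 1σ̂–2σ̂, A = 2σ̂–3σ̂, * = beyond 3σ̂; sign = side of CL): 1:-B, 2:-C, 3:-C, 4:-C, 5:+C, 6:+C, 7:+A, 8:+A, 9:-C, 10:-C, 11:+B, 12:+C, 13:-C, 14:-B
Rule 2 (two of three consecutive points beyond the same 2σ limit) is satisfied at point 8.

rule 2 at point 8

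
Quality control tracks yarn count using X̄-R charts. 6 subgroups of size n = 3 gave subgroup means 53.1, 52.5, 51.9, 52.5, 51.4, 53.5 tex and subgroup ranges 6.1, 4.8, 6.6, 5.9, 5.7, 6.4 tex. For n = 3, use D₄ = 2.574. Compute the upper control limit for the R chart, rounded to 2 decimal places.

R̄ = (6.1 + 4.8 + 6.6 + 5.9 + 5.7 + 6.4) / 6 = 35.5000 / 6 = 5.9167
UCL_R = D₄·R̄ = 2.574 × 5.9167 = 15.2295

15.23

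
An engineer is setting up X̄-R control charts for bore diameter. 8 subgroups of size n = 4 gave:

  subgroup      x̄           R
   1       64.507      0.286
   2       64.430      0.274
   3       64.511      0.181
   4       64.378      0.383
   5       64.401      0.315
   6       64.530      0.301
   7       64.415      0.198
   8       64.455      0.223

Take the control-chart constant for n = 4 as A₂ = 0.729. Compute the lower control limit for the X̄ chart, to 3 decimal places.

X̄̄ = (64.507 + 64.430 + 64.511 + 64.378 + 64.401 + 64.530 + 64.415 + 64.455) / 8 = 515.6270 / 8 = 64.4534
R̄ = (0.286 + 0.274 + 0.181 + 0.383 + 0.315 + 0.301 + 0.198 + 0.223) / 8 = 2.1610 / 8 = 0.2701
LCL = X̄̄ − A₂·R̄ = 64.4534 − 0.729 × 0.2701 = 64.2565

64.256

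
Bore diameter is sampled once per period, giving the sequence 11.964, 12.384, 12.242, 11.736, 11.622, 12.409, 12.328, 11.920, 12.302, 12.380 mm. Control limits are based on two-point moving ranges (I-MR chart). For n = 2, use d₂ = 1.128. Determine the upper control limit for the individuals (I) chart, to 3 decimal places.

12.991

X̄ = (11.964 + 12.384 + 12.242 + 11.736 + 11.622 + 12.409 + 12.328 + 11.920 + 12.302 + 12.380) / 10 = 12.1287
Moving ranges: 0.420, 0.142, 0.506, 0.114, 0.787, 0.081, 0.408, 0.382, 0.078; M̄R̄ = 2.9180 / 9 = 0.3242
UCL = X̄ + 3·M̄R̄/d₂ = 12.1287 + 3 × 0.3242 / 1.128 = 12.9910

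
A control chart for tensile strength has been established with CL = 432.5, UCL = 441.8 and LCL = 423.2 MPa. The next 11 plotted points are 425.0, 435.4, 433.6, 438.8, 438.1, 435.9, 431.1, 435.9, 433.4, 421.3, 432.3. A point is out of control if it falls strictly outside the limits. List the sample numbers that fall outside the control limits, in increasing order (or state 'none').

10

Compare each point to [423.2, 441.8]: sample 10 = 421.3 < LCL.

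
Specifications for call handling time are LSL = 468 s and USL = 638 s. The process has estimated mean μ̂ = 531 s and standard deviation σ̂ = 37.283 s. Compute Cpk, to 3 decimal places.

0.563

Cpu = (USL − μ̂) / (3σ̂) = (638 − 531) / (3 × 37.283) = 0.9566; Cpl = (μ̂ − LSL) / (3σ̂) = (531 − 468) / (3 × 37.283) = 0.5633; Cpk = min(Cpu, Cpl) = 0.5633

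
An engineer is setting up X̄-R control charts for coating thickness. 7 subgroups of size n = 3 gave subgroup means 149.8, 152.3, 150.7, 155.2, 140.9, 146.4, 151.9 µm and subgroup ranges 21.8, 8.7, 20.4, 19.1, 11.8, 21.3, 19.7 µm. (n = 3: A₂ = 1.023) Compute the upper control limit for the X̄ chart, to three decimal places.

X̄̄ = (149.8 + 152.3 + 150.7 + 155.2 + 140.9 + 146.4 + 151.9) / 7 = 1047.2000 / 7 = 149.6000
R̄ = (21.8 + 8.7 + 20.4 + 19.1 + 11.8 + 21.3 + 19.7) / 7 = 122.8000 / 7 = 17.5429
UCL = X̄̄ + A₂·R̄ = 149.6000 + 1.023 × 17.5429 = 167.5463

167.546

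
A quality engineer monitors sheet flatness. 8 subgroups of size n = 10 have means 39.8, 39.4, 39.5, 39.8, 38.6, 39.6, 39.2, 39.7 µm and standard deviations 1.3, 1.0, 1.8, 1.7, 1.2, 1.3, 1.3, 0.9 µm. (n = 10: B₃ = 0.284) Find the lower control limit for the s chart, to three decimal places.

s̄ = (1.3 + 1.0 + 1.8 + 1.7 + 1.2 + 1.3 + 1.3 + 0.9) / 8 = 1.3125
LCL_s = B₃·s̄ = 0.284 × 1.3125 = 0.3727

0.373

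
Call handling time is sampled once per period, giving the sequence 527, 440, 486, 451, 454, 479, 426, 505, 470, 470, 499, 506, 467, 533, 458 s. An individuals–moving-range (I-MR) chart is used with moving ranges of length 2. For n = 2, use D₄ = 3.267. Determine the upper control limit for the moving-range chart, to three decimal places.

Moving ranges: 87, 46, 35, 3, 25, 53, 79, 35, 0, 29, 7, 39, 66, 75; M̄R̄ = 579.0000 / 14 = 41.3571
UCL_MR = D₄·M̄R̄ = 3.267 × 41.3571 = 135.1138

135.114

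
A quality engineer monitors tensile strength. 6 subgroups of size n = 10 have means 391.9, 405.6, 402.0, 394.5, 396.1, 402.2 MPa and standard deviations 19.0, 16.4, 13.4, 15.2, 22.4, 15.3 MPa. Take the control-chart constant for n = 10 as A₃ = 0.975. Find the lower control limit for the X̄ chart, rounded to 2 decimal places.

382.19

X̄̄ = (391.9 + 405.6 + 402.0 + 394.5 + 396.1 + 402.2) / 6 = 398.7167
s̄ = (19.0 + 16.4 + 13.4 + 15.2 + 22.4 + 15.3) / 6 = 16.9500
LCL = X̄̄ − A₃·s̄ = 398.7167 − 0.975 × 16.9500 = 382.1904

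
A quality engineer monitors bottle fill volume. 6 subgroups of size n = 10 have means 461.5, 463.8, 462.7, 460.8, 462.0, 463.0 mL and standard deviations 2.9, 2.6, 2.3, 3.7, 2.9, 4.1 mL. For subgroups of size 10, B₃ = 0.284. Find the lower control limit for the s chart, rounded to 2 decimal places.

0.88

s̄ = (2.9 + 2.6 + 2.3 + 3.7 + 2.9 + 4.1) / 6 = 3.0833
LCL_s = B₃·s̄ = 0.284 × 3.0833 = 0.8757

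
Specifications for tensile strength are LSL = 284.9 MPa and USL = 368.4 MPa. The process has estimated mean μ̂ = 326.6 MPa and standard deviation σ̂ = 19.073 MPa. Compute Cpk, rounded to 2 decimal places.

0.73

Cpu = (USL − μ̂) / (3σ̂) = (368.4 − 326.6) / (3 × 19.073) = 0.7305; Cpl = (μ̂ − LSL) / (3σ̂) = (326.6 − 284.9) / (3 × 19.073) = 0.7288; Cpk = min(Cpu, Cpl) = 0.7288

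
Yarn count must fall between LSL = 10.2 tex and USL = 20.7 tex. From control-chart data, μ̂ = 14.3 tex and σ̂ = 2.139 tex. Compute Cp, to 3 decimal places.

Cp = (USL − LSL) / (6σ̂) = (20.7 − 10.2) / (6 × 2.139) = 10.5000 / 12.8340 = 0.8181

0.818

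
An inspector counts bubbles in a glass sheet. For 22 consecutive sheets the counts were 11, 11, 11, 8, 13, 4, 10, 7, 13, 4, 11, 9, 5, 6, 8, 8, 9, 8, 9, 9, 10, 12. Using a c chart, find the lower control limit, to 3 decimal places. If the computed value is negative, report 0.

c̄ = (11 + 11 + 11 + 8 + 13 + 4 + 10 + 7 + 13 + 4 + 11 + 9 + 5 + 6 + 8 + 8 + 9 + 8 + 9 + 9 + 10 + 12) / 22 = 196 / 22 = 8.9091
LCL = c̄ − 3√c̄ = 8.9091 − 3 × 2.9848 = -0.0453 → 0 (cannot be negative)

0.000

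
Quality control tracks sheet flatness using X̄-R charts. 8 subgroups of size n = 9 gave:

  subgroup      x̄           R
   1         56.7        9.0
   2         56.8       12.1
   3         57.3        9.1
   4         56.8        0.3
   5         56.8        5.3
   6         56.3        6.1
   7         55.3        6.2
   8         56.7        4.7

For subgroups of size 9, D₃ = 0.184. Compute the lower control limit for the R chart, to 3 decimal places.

1.214

R̄ = (9.0 + 12.1 + 9.1 + 0.3 + 5.3 + 6.1 + 6.2 + 4.7) / 8 = 52.8000 / 8 = 6.6000
LCL_R = D₃·R̄ = 0.184 × 6.6000 = 1.2144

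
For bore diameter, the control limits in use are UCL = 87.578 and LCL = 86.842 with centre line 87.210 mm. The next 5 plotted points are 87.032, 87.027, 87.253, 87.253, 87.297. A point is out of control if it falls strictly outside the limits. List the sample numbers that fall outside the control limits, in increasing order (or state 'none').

All 5 points lie within [86.842, 87.578].

none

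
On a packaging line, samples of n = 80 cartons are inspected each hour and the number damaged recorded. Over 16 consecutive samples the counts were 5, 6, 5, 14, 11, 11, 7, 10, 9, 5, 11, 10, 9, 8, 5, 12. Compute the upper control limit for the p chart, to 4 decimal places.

0.2118

p̄ = Σdᵢ / (k·n) = 138 / (16 × 80) = 0.10781
UCL = p̄ + 3·√(p̄(1−p̄)/n) = 0.10781 + 3 × √(0.10781×0.89219/80) = 0.10781 + 3 × 0.03468 = 0.21184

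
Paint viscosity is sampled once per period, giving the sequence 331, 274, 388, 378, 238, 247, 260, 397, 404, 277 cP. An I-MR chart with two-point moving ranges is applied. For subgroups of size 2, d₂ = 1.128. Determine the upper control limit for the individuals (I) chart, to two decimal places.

X̄ = (331 + 274 + 388 + 378 + 238 + 247 + 260 + 397 + 404 + 277) / 10 = 319.4000
Moving ranges: 57, 114, 10, 140, 9, 13, 137, 7, 127; M̄R̄ = 614.0000 / 9 = 68.2222
UCL = X̄ + 3·M̄R̄/d₂ = 319.4000 + 3 × 68.2222 / 1.128 = 500.8421

500.84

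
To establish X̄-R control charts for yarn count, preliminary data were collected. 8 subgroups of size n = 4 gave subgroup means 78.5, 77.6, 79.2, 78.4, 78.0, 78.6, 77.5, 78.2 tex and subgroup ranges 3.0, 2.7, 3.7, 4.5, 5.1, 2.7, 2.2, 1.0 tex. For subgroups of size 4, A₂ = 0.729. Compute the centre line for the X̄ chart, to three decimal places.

X̄̄ = (78.5 + 77.6 + 79.2 + 78.4 + 78.0 + 78.6 + 77.5 + 78.2) / 8 = 626.0000 / 8 = 78.2500
CL = X̄̄ = 78.2500

78.250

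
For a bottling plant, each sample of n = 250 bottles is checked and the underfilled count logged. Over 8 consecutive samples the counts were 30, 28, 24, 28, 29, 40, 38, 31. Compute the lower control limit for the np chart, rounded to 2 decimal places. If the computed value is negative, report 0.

p̄ = Σdᵢ / (k·n) = 248 / (8 × 250) = 0.12400
LCL = np̄ − 3·√(np̄(1−p̄)) = 31.0000 − 3 × 5.2111 = 15.3666

15.37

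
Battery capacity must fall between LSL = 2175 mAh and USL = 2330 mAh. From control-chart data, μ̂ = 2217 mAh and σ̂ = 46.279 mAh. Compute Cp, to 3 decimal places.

0.558

Cp = (USL − LSL) / (6σ̂) = (2330 − 2175) / (6 × 46.279) = 155.0000 / 277.6740 = 0.5582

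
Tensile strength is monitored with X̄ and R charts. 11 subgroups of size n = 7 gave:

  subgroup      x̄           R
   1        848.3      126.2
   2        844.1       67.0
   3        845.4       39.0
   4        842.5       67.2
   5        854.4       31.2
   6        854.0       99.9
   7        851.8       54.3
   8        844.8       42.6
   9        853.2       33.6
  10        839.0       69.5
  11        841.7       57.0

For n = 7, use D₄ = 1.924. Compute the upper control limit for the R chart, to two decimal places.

120.25

R̄ = (126.2 + 67.0 + 39.0 + 67.2 + 31.2 + 99.9 + 54.3 + 42.6 + 33.6 + 69.5 + 57.0) / 11 = 687.5000 / 11 = 62.5000
UCL_R = D₄·R̄ = 1.924 × 62.5000 = 120.2500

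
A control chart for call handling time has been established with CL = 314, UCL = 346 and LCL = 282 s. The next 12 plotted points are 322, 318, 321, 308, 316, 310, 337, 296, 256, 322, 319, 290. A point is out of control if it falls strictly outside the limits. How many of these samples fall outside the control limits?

Compare each point to [282, 346]: sample 9 = 256 < LCL.

1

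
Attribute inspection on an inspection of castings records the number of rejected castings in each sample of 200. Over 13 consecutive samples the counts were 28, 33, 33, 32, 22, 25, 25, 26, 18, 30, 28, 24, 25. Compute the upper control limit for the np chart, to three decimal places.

p̄ = Σdᵢ / (k·n) = 349 / (13 × 200) = 0.13423
UCL = np̄ + 3·√(np̄(1−p̄)) = 26.8462 + 3 × √(26.8462×0.86577) = 26.8462 + 3 × 4.8211 = 41.3093

41.309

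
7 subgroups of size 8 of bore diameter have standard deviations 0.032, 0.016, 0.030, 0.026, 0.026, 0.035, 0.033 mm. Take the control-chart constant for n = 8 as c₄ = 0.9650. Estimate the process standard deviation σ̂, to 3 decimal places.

s̄ = (0.032 + 0.016 + 0.030 + 0.026 + 0.026 + 0.035 + 0.033) / 7 = 0.0283
σ̂ = s̄ / c₄ = 0.0283 / 0.9650 = 0.0293

0.029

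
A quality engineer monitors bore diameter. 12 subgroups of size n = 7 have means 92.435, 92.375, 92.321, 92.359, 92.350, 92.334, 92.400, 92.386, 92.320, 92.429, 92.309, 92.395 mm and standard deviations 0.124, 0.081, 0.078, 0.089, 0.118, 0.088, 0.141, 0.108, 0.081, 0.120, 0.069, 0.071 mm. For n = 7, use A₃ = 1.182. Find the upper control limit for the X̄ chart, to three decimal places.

92.483

X̄̄ = (92.435 + 92.375 + 92.321 + 92.359 + 92.350 + 92.334 + 92.400 + 92.386 + 92.320 + 92.429 + 92.309 + 92.395) / 12 = 92.3678
s̄ = (0.124 + 0.081 + 0.078 + 0.089 + 0.118 + 0.088 + 0.141 + 0.108 + 0.081 + 0.120 + 0.069 + 0.071) / 12 = 0.0973
UCL = X̄̄ + A₃·s̄ = 92.3678 + 1.182 × 0.0973 = 92.4828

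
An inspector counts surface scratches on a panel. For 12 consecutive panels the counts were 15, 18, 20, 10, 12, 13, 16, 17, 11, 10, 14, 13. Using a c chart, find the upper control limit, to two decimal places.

25.34

c̄ = (15 + 18 + 20 + 10 + 12 + 13 + 16 + 17 + 11 + 10 + 14 + 13) / 12 = 169 / 12 = 14.0833
UCL = c̄ + 3√c̄ = 14.0833 + 3 × √14.0833 = 14.0833 + 3 × 3.7528 = 25.3417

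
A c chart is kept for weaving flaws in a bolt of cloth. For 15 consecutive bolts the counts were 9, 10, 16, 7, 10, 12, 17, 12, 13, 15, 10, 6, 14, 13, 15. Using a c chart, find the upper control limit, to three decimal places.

c̄ = (9 + 10 + 16 + 7 + 10 + 12 + 17 + 12 + 13 + 15 + 10 + 6 + 14 + 13 + 15) / 15 = 179 / 15 = 11.9333
UCL = c̄ + 3√c̄ = 11.9333 + 3 × √11.9333 = 11.9333 + 3 × 3.4545 = 22.2967

22.297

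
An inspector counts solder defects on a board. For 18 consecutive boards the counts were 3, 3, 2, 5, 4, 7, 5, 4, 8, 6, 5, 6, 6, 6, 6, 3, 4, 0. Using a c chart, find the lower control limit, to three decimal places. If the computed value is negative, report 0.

c̄ = (3 + 3 + 2 + 5 + 4 + 7 + 5 + 4 + 8 + 6 + 5 + 6 + 6 + 6 + 6 + 3 + 4 + 0) / 18 = 83 / 18 = 4.6111
LCL = c̄ − 3√c̄ = 4.6111 − 3 × 2.1473 = -1.8309 → 0 (cannot be negative)

0.000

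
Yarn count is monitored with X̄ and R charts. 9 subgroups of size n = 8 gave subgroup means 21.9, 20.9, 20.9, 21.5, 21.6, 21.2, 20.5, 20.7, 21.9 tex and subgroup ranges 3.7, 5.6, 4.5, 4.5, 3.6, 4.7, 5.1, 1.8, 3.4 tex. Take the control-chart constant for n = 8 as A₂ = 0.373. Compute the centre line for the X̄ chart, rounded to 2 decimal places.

21.23

X̄̄ = (21.9 + 20.9 + 20.9 + 21.5 + 21.6 + 21.2 + 20.5 + 20.7 + 21.9) / 9 = 191.1000 / 9 = 21.2333
CL = X̄̄ = 21.2333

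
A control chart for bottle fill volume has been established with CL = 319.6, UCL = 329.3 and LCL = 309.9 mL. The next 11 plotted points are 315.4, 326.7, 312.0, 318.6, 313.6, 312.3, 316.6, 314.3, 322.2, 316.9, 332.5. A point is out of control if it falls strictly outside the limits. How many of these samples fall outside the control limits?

1

Compare each point to [309.9, 329.3]: sample 11 = 332.5 > UCL.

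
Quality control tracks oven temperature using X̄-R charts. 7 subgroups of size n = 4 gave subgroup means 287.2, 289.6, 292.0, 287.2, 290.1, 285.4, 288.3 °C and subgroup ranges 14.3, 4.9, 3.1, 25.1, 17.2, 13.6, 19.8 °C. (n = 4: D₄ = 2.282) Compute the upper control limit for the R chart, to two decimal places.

31.95

R̄ = (14.3 + 4.9 + 3.1 + 25.1 + 17.2 + 13.6 + 19.8) / 7 = 98.0000 / 7 = 14.0000
UCL_R = D₄·R̄ = 2.282 × 14.0000 = 31.9480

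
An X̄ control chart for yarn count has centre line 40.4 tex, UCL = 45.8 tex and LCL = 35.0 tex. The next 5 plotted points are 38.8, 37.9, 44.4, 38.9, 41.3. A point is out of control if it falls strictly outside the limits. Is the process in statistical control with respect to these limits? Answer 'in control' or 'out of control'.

All 5 points lie within [35.0, 45.8].

in control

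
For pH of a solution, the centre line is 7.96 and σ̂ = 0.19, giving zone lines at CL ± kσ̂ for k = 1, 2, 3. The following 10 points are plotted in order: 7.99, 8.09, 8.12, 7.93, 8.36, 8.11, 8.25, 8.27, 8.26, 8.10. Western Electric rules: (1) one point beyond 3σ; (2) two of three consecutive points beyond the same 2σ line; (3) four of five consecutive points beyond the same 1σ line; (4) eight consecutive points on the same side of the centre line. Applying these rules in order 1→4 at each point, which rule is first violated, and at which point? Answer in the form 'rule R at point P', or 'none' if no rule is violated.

Zone of each point (C = within 1σ̂, B = 1σ̂–2σ̂, A = 2σ̂–3σ̂, * = beyond 3σ̂; sign = side of CL): 1:+C, 2:+C, 3:+C, 4:-C, 5:+A, 6:+C, 7:+B, 8:+B, 9:+B, 10:+C
Rule 3 (four of five consecutive points beyond the same 1σ limit) is satisfied at point 9.

rule 3 at point 9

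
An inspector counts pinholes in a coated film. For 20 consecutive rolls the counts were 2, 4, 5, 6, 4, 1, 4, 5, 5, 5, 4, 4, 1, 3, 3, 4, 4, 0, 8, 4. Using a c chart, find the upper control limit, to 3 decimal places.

9.648

c̄ = (2 + 4 + 5 + 6 + 4 + 1 + 4 + 5 + 5 + 5 + 4 + 4 + 1 + 3 + 3 + 4 + 4 + 0 + 8 + 4) / 20 = 76 / 20 = 3.8000
UCL = c̄ + 3√c̄ = 3.8000 + 3 × √3.8000 = 3.8000 + 3 × 1.9494 = 9.6481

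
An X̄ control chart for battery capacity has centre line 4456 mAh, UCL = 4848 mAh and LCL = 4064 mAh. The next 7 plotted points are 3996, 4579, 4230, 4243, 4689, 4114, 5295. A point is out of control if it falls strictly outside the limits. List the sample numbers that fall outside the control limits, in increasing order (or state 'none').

1, 7

Compare each point to [4064, 4848]: sample 1 = 3996 < LCL; sample 7 = 5295 > UCL.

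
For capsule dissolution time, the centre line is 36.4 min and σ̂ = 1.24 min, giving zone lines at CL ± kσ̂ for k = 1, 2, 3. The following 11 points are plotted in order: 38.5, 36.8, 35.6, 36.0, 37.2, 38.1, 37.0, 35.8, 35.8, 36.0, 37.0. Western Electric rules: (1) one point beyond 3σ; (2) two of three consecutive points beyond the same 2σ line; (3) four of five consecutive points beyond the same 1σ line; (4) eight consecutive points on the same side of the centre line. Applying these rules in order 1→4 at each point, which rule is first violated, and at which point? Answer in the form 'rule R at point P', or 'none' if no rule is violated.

Zone of each point (C = within 1σ̂, B = 1σ̂–2σ̂, A = 2σ̂–3σ̂, * = beyond 3σ̂; sign = side of CL): 1:+B, 2:+C, 3:-C, 4:-C, 5:+C, 6:+B, 7:+C, 8:-C, 9:-C, 10:-C, 11:+C
No rule fires across all 11 points.

none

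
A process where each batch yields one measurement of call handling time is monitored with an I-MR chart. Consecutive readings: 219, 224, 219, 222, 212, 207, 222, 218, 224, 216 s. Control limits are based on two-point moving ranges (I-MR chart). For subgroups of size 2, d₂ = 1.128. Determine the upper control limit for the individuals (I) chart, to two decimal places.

X̄ = (219 + 224 + 219 + 222 + 212 + 207 + 222 + 218 + 224 + 216) / 10 = 218.3000
Moving ranges: 5, 5, 3, 10, 5, 15, 4, 6, 8; M̄R̄ = 61.0000 / 9 = 6.7778
UCL = X̄ + 3·M̄R̄/d₂ = 218.3000 + 3 × 6.7778 / 1.128 = 236.3260

236.33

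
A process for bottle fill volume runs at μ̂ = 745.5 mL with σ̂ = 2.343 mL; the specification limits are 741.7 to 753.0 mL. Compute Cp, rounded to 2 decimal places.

0.80

Cp = (USL − LSL) / (6σ̂) = (753.0 − 741.7) / (6 × 2.343) = 11.3000 / 14.0580 = 0.8038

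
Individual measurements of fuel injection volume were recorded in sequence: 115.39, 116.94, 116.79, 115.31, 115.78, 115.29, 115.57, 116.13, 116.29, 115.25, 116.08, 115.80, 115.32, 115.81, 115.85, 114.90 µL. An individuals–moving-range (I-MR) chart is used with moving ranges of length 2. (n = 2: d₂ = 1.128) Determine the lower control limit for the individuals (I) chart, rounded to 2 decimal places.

114.14

X̄ = (115.39 + 116.94 + 116.79 + 115.31 + 115.78 + 115.29 + 115.57 + 116.13 + 116.29 + 115.25 + 116.08 + 115.80 + 115.32 + 115.81 + 115.85 + 114.90) / 16 = 115.7812
Moving ranges: 1.55, 0.15, 1.48, 0.47, 0.49, 0.28, 0.56, 0.16, 1.04, 0.83, 0.28, 0.48, 0.49, 0.04, 0.95; M̄R̄ = 9.2500 / 15 = 0.6167
LCL = X̄ − 3·M̄R̄/d₂ = 115.7812 − 3 × 0.6167 / 1.128 = 114.1412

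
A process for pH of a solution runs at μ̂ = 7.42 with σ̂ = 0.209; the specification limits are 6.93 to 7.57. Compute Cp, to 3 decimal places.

0.510

Cp = (USL − LSL) / (6σ̂) = (7.57 − 6.93) / (6 × 0.209) = 0.6400 / 1.2540 = 0.5104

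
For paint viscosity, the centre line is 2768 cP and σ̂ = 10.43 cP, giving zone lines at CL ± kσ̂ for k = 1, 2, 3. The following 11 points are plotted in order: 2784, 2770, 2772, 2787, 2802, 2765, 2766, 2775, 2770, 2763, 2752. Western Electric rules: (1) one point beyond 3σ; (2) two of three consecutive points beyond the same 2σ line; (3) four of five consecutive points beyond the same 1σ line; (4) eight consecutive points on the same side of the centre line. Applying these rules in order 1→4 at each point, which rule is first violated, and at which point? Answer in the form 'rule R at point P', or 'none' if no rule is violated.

rule 1 at point 5

Zone of each point (C = within 1σ̂, B = 1σ̂–2σ̂, A = 2σ̂–3σ̂, * = beyond 3σ̂; sign = side of CL): 1:+B, 2:+C, 3:+C, 4:+B, 5:+*, 6:-C, 7:-C, 8:+C, 9:+C, 10:-C, 11:-B
Rule 1 (one point beyond the 3σ limits) is satisfied at point 5.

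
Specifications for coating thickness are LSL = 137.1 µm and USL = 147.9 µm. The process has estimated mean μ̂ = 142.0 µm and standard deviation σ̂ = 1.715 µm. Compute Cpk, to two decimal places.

0.95

Cpu = (USL − μ̂) / (3σ̂) = (147.9 − 142.0) / (3 × 1.715) = 1.1467; Cpl = (μ̂ − LSL) / (3σ̂) = (142.0 − 137.1) / (3 × 1.715) = 0.9524; Cpk = min(Cpu, Cpl) = 0.9524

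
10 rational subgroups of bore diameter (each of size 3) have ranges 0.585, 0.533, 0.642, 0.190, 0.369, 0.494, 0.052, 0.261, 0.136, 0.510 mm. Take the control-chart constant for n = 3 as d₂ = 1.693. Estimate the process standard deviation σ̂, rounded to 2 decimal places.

R̄ = (0.585 + 0.533 + 0.642 + 0.190 + 0.369 + 0.494 + 0.052 + 0.261 + 0.136 + 0.510) / 10 = 0.3772
σ̂ = R̄ / d₂ = 0.3772 / 1.693 = 0.2228

0.22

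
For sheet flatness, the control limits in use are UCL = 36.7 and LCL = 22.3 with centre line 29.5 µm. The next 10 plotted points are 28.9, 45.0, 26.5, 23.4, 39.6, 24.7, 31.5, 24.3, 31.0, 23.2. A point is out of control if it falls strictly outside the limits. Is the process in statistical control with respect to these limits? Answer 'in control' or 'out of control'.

Compare each point to [22.3, 36.7]: sample 2 = 45.0 > UCL; sample 5 = 39.6 > UCL.

out of control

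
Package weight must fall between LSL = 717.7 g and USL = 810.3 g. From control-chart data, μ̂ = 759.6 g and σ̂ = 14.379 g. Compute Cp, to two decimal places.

1.07

Cp = (USL − LSL) / (6σ̂) = (810.3 − 717.7) / (6 × 14.379) = 92.6000 / 86.2740 = 1.0733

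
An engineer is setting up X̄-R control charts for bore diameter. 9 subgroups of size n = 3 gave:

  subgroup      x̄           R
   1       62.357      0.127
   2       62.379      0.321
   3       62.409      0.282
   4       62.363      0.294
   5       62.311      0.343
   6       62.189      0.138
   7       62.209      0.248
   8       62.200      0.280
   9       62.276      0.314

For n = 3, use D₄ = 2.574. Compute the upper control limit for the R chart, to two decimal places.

R̄ = (0.127 + 0.321 + 0.282 + 0.294 + 0.343 + 0.138 + 0.248 + 0.280 + 0.314) / 9 = 2.3470 / 9 = 0.2608
UCL_R = D₄·R̄ = 2.574 × 0.2608 = 0.6712

0.67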